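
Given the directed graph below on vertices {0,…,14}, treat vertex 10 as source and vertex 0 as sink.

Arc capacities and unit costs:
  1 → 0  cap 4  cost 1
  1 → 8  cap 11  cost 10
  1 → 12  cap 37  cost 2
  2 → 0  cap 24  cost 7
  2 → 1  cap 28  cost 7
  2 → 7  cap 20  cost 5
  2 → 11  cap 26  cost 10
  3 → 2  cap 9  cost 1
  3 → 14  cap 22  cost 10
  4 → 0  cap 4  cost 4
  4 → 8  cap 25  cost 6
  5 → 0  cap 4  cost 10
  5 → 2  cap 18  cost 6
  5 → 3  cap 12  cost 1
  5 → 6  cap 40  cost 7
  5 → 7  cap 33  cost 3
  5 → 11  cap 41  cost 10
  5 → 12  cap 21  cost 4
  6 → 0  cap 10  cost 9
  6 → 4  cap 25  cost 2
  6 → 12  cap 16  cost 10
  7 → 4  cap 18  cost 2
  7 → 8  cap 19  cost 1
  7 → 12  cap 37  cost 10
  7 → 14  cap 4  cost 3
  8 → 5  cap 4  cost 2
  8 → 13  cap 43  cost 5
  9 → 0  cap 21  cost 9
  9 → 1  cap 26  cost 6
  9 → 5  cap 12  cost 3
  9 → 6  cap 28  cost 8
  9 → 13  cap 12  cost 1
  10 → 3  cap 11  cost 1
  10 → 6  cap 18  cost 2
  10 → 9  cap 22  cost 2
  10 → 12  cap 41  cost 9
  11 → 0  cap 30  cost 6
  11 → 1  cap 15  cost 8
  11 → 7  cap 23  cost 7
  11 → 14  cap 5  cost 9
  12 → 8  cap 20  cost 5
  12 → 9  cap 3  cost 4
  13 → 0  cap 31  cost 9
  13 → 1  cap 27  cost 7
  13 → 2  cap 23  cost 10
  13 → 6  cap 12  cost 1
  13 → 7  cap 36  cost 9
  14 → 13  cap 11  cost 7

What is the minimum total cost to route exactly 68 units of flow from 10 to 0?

Minimum cost for 68 units: 1057

shortest-cost path #1: 10→6→4→0 push 4 @ unit cost 8 (adds 32)
shortest-cost path #2: 10→9→1→0 push 4 @ unit cost 9 (adds 36)
shortest-cost path #3: 10→3→2→0 push 9 @ unit cost 9 (adds 81)
shortest-cost path #4: 10→6→0 push 10 @ unit cost 11 (adds 110)
shortest-cost path #5: 10→9→0 push 18 @ unit cost 11 (adds 198)
shortest-cost path #6: 10→12→9→0 push 3 @ unit cost 22 (adds 66)
shortest-cost path #7: 10→6→4→8→5→0 push 4 @ unit cost 22 (adds 88)
shortest-cost path #8: 10→3→14→13→0 push 2 @ unit cost 27 (adds 54)
shortest-cost path #9: 10→12→8→13→0 push 14 @ unit cost 28 (adds 392)
total cost = 1057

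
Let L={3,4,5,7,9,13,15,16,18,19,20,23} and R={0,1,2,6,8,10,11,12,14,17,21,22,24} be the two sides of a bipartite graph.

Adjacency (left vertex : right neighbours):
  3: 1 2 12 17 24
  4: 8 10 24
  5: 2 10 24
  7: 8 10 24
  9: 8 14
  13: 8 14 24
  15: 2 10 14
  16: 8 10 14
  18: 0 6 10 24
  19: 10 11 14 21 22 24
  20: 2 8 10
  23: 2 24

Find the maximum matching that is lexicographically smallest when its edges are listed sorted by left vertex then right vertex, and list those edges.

Lex-smallest maximum matching: {(3,1), (4,8), (5,2), (7,10), (9,14), (13,24), (18,0), (19,11)}

|M| = 8 (so the lex-smallest maximum matching has 8 edges)
process left vertices in ascending order; for each, take the smallest-labelled available neighbour that still permits 8 edges overall, or leave it unmatched if none does
lex-smallest matching: {3-1, 4-8, 5-2, 7-10, 9-14, 13-24, 18-0, 19-11}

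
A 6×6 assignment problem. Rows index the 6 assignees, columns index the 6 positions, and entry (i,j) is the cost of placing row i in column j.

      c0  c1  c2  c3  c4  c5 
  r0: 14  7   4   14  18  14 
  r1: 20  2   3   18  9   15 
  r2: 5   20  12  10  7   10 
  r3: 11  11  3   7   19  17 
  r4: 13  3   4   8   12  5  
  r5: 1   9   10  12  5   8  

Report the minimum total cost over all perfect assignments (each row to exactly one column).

optimal assignment: row0→col2 (cost 4), row1→col1 (cost 2), row2→col4 (cost 7), row3→col3 (cost 7), row4→col5 (cost 5), row5→col0 (cost 1)
total = 4 + 2 + 7 + 7 + 5 + 1 = 26

Minimum assignment cost: 26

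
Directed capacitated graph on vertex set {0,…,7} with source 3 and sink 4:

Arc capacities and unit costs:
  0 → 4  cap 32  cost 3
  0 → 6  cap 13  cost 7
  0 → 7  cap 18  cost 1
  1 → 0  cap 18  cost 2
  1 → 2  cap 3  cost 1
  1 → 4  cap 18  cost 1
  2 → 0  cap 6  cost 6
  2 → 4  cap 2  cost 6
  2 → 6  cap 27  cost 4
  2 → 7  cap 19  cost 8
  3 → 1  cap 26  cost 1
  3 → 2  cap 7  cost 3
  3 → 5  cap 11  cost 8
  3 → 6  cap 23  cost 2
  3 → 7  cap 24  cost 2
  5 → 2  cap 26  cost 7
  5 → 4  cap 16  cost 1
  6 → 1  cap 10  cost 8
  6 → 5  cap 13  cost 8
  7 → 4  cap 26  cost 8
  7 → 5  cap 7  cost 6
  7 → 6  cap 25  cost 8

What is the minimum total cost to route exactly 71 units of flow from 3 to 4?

Minimum cost for 71 units: 532

shortest-cost path #1: 3→1→4 push 18 @ unit cost 2 (adds 36)
shortest-cost path #2: 3→1→0→4 push 8 @ unit cost 6 (adds 48)
shortest-cost path #3: 3→5→4 push 11 @ unit cost 9 (adds 99)
shortest-cost path #4: 3→2→4 push 2 @ unit cost 9 (adds 18)
shortest-cost path #5: 3→7→5→4 push 5 @ unit cost 9 (adds 45)
shortest-cost path #6: 3→7→4 push 19 @ unit cost 10 (adds 190)
shortest-cost path #7: 3→6→5→7→4 push 5 @ unit cost 12 (adds 60)
shortest-cost path #8: 3→2→0→4 push 3 @ unit cost 12 (adds 36)
total cost = 532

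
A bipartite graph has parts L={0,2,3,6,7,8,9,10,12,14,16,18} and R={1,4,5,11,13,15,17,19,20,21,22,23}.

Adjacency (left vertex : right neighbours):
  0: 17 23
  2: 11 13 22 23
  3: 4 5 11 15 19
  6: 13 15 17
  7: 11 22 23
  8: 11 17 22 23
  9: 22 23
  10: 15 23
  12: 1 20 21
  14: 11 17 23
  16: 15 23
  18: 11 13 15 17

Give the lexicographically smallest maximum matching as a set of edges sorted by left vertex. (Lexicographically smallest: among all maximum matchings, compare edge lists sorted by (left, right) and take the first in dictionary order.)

Lex-smallest maximum matching: {(0,17), (2,11), (3,4), (6,13), (7,22), (8,23), (10,15), (12,1)}

|M| = 8 (so the lex-smallest maximum matching has 8 edges)
process left vertices in ascending order; for each, take the smallest-labelled available neighbour that still permits 8 edges overall, or leave it unmatched if none does
lex-smallest matching: {0-17, 2-11, 3-4, 6-13, 7-22, 8-23, 10-15, 12-1}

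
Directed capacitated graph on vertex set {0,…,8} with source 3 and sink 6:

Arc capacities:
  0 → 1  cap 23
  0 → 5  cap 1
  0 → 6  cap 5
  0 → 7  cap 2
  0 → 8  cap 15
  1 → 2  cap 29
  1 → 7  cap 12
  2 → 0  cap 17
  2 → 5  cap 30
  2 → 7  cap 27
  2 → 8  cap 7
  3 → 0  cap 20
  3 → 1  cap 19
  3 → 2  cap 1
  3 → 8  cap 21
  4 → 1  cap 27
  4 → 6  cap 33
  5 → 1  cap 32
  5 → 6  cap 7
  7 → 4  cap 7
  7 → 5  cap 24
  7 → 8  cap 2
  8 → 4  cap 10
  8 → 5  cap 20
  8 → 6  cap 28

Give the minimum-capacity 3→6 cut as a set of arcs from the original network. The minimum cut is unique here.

augment #1: 3→0→6 push 5
augment #2: 3→8→6 push 21
augment #3: 3→0→5→6 push 1
augment #4: 3→0→8→6 push 7
augment #5: 3→2→5→6 push 1
augment #6: 3→0→7→4→6 push 2
augment #7: 3→0→8→4→6 push 5
augment #8: 3→1→2→5→6 push 5
augment #9: 3→1→7→4→6 push 5
augment #10: 3→1→2→8→4→6 push 5
max flow = 57; residual-reachable set from 3 gives S-side
cut edges (S→T): {(0,6), (5,6), (7,4), (8,4), (8,6)} total cap 57

Min-cut arcs: {(0,6), (5,6), (7,4), (8,4), (8,6)} (total capacity 57)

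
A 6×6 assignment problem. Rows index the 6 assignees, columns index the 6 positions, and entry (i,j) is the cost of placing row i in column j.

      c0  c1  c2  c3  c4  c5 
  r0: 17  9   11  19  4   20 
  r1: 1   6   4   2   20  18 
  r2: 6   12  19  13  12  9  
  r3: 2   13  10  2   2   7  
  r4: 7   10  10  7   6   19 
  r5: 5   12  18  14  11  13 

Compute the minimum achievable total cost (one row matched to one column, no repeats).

optimal assignment: row0→col4 (cost 4), row1→col2 (cost 4), row2→col5 (cost 9), row3→col3 (cost 2), row4→col1 (cost 10), row5→col0 (cost 5)
total = 4 + 4 + 9 + 2 + 10 + 5 = 34

Minimum assignment cost: 34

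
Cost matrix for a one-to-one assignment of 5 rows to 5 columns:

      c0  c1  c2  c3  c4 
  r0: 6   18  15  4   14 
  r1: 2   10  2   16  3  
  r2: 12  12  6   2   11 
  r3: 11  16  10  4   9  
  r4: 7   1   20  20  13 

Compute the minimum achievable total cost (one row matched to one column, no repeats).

one of 2 optimal assignments: row0→col0 (cost 6), row1→col2 (cost 2), row2→col3 (cost 2), row3→col4 (cost 9), row4→col1 (cost 1)
total = 6 + 2 + 2 + 9 + 1 = 20

Minimum assignment cost: 20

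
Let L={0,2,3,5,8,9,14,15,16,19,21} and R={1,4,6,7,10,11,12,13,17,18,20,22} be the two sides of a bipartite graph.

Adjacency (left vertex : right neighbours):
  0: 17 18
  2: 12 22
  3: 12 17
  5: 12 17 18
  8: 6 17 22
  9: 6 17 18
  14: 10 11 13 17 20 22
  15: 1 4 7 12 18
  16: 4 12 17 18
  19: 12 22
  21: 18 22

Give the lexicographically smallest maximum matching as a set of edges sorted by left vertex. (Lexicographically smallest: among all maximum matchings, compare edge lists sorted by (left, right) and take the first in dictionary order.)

Lex-smallest maximum matching: {(0,17), (2,12), (5,18), (8,6), (14,10), (15,1), (16,4), (19,22)}

|M| = 8 (so the lex-smallest maximum matching has 8 edges)
process left vertices in ascending order; for each, take the smallest-labelled available neighbour that still permits 8 edges overall, or leave it unmatched if none does
lex-smallest matching: {0-17, 2-12, 5-18, 8-6, 14-10, 15-1, 16-4, 19-22}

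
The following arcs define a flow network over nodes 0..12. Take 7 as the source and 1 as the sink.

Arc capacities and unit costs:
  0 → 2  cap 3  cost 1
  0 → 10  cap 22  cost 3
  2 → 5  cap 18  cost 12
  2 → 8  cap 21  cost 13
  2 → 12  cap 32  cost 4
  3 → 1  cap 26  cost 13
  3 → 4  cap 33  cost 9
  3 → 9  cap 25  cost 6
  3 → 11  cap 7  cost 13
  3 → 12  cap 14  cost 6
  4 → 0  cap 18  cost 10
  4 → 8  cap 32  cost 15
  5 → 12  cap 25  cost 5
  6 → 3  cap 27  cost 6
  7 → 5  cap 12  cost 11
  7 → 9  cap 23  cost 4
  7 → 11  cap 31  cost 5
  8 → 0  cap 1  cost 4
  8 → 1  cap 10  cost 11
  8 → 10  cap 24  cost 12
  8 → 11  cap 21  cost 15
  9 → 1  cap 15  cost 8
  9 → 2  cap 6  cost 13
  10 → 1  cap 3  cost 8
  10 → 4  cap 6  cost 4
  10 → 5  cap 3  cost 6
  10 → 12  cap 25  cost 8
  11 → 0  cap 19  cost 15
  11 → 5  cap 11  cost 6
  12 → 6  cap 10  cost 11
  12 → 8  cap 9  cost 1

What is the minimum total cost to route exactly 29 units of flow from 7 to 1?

shortest-cost path #1: 7→9→1 push 15 @ unit cost 12 (adds 180)
shortest-cost path #2: 7→5→12→8→1 push 9 @ unit cost 28 (adds 252)
shortest-cost path #3: 7→11→0→10→1 push 3 @ unit cost 31 (adds 93)
shortest-cost path #4: 7→9→2→8→1 push 1 @ unit cost 41 (adds 41)
shortest-cost path #5: 7→5→12→6→3→1 push 1 @ unit cost 46 (adds 46)
total cost = 612

Minimum cost for 29 units: 612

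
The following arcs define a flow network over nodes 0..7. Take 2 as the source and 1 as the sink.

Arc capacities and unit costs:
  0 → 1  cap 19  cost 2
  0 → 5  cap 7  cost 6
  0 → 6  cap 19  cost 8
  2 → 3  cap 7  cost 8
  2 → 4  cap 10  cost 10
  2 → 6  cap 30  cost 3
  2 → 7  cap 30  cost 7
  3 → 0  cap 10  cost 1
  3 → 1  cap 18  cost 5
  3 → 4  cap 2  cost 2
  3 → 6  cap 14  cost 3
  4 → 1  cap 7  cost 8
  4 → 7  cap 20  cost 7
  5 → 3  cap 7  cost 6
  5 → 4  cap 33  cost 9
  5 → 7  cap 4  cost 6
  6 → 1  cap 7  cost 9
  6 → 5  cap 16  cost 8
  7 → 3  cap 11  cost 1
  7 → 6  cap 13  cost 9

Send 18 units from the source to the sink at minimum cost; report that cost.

shortest-cost path #1: 2→3→0→1 push 7 @ unit cost 11 (adds 77)
shortest-cost path #2: 2→7→3→0→1 push 3 @ unit cost 11 (adds 33)
shortest-cost path #3: 2→6→1 push 7 @ unit cost 12 (adds 84)
shortest-cost path #4: 2→7→3→1 push 1 @ unit cost 13 (adds 13)
total cost = 207

Minimum cost for 18 units: 207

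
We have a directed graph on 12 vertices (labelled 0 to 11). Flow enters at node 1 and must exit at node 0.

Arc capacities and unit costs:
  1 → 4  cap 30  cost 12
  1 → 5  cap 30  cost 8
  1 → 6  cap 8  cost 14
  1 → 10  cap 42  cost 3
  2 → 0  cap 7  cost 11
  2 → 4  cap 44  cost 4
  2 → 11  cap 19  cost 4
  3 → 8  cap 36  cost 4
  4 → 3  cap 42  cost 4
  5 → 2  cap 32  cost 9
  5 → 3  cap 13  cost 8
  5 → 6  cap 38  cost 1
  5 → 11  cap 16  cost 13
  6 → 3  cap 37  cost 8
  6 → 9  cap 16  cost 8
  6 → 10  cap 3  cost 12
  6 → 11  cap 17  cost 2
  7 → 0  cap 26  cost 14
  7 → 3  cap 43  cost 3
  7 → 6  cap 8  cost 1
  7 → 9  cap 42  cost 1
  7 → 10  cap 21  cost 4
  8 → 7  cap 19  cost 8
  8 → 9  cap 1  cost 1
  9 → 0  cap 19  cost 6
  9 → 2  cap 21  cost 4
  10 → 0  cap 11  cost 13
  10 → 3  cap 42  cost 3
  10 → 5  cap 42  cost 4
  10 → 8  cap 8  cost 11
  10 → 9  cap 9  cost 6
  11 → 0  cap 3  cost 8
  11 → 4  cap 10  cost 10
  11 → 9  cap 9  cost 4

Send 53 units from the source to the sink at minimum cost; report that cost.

shortest-cost path #1: 1→10→9→0 push 9 @ unit cost 15 (adds 135)
shortest-cost path #2: 1→10→0 push 11 @ unit cost 16 (adds 176)
shortest-cost path #3: 1→10→3→8→9→0 push 1 @ unit cost 17 (adds 17)
shortest-cost path #4: 1→10→5→6→11→0 push 3 @ unit cost 18 (adds 54)
shortest-cost path #5: 1→10→5→6→11→9→0 push 9 @ unit cost 20 (adds 180)
shortest-cost path #6: 1→10→5→2→0 push 7 @ unit cost 27 (adds 189)
shortest-cost path #7: 1→10→3→8→7→0 push 2 @ unit cost 32 (adds 64)
shortest-cost path #8: 1→5→10→3→8→7→0 push 11 @ unit cost 33 (adds 363)
total cost = 1178

Minimum cost for 53 units: 1178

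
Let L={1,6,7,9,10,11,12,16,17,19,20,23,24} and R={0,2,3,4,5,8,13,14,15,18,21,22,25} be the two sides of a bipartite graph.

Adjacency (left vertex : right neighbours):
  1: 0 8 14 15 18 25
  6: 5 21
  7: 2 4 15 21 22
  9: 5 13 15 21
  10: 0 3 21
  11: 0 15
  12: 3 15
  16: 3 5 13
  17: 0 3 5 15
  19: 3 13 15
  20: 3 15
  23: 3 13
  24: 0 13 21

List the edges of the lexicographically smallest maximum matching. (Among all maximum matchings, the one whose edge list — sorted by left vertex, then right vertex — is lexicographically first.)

Lex-smallest maximum matching: {(1,8), (6,5), (7,2), (9,13), (10,0), (11,15), (12,3), (24,21)}

|M| = 8 (so the lex-smallest maximum matching has 8 edges)
process left vertices in ascending order; for each, take the smallest-labelled available neighbour that still permits 8 edges overall, or leave it unmatched if none does
lex-smallest matching: {1-8, 6-5, 7-2, 9-13, 10-0, 11-15, 12-3, 24-21}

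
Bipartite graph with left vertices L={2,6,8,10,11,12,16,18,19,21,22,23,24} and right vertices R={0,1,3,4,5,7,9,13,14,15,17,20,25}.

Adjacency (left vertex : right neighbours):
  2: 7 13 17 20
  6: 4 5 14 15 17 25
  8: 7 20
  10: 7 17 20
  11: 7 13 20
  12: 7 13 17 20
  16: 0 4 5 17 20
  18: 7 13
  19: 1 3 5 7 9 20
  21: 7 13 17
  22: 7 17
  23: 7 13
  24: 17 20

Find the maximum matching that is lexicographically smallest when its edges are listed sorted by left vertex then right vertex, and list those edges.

Lex-smallest maximum matching: {(2,7), (6,4), (8,20), (10,17), (11,13), (16,0), (19,1)}

|M| = 7 (so the lex-smallest maximum matching has 7 edges)
process left vertices in ascending order; for each, take the smallest-labelled available neighbour that still permits 7 edges overall, or leave it unmatched if none does
lex-smallest matching: {2-7, 6-4, 8-20, 10-17, 11-13, 16-0, 19-1}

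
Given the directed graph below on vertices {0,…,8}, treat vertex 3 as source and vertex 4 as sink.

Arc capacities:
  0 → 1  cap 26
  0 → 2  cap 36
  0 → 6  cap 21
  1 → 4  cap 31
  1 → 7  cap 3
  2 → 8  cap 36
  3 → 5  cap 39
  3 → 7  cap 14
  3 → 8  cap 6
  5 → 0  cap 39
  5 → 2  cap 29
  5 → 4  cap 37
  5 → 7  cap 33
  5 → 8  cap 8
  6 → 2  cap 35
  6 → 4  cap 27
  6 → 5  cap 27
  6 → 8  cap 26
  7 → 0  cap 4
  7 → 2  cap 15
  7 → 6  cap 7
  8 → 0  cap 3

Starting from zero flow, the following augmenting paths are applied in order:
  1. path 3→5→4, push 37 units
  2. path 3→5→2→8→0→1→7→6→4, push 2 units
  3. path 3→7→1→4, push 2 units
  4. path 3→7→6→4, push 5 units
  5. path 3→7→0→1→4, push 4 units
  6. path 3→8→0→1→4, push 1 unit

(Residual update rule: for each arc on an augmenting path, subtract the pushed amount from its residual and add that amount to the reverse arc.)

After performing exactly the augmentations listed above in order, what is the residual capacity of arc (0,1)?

Residual capacity of (0,1): 19

after path 1 (3→5→4, push 37): res(0,1)=26
after path 2 (3→5→2→8→0→1→7→6→4, push 2): res(0,1)=24
after path 3 (3→7→1→4, push 2): res(0,1)=24
after path 4 (3→7→6→4, push 5): res(0,1)=24
after path 5 (3→7→0→1→4, push 4): res(0,1)=20
after path 6 (3→8→0→1→4, push 1): res(0,1)=19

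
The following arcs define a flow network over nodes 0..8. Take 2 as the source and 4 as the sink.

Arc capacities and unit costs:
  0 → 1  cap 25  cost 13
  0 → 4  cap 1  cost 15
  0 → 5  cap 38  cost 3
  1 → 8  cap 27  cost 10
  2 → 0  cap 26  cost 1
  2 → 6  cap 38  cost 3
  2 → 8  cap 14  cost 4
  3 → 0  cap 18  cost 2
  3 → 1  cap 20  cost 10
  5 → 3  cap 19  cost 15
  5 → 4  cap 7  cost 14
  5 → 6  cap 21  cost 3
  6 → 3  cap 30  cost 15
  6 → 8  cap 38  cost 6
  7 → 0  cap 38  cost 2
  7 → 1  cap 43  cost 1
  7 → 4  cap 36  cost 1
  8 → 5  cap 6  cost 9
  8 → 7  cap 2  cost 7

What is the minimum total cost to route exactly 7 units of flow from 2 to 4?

Minimum cost for 7 units: 112

shortest-cost path #1: 2→8→7→4 push 2 @ unit cost 12 (adds 24)
shortest-cost path #2: 2→0→4 push 1 @ unit cost 16 (adds 16)
shortest-cost path #3: 2→0→5→4 push 4 @ unit cost 18 (adds 72)
total cost = 112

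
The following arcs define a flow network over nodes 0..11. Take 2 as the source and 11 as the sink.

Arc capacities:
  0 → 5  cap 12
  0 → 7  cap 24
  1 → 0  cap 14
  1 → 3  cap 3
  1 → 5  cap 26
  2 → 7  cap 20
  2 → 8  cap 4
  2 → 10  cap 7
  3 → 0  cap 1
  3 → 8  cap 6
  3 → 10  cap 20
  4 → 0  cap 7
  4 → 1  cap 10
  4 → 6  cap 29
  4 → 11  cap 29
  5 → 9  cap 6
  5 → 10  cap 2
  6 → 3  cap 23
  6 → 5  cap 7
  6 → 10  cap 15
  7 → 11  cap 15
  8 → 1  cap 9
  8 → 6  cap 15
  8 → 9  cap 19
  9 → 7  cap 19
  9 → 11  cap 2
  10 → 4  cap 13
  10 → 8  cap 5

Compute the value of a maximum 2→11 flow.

Maximum flow value: 26

augment #1: 2→7→11 bottleneck 15, total now 15
augment #2: 2→8→9→11 bottleneck 2, total now 17
augment #3: 2→10→4→11 bottleneck 7, total now 24
augment #4: 2→8→6→10→4→11 bottleneck 2, total now 26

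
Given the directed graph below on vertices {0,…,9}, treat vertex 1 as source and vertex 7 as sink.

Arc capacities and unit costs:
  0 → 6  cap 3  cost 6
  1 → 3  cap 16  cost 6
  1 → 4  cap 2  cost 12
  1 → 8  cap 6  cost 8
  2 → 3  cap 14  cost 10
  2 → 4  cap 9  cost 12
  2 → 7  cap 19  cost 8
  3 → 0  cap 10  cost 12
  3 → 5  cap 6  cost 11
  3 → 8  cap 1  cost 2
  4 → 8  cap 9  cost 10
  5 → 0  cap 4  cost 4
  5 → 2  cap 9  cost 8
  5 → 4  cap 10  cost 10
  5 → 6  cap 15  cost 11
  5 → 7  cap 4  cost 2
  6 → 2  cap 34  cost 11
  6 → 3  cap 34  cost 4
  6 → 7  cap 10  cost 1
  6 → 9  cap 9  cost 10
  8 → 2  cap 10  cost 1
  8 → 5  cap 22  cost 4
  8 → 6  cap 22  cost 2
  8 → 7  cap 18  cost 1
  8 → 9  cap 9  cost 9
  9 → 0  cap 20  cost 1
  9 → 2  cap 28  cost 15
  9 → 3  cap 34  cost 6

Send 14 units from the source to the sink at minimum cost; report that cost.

Minimum cost for 14 units: 210

shortest-cost path #1: 1→8→7 push 6 @ unit cost 9 (adds 54)
shortest-cost path #2: 1→3→8→7 push 1 @ unit cost 9 (adds 9)
shortest-cost path #3: 1→3→5→7 push 4 @ unit cost 19 (adds 76)
shortest-cost path #4: 1→4→8→7 push 2 @ unit cost 23 (adds 46)
shortest-cost path #5: 1→3→0→6→7 push 1 @ unit cost 25 (adds 25)
total cost = 210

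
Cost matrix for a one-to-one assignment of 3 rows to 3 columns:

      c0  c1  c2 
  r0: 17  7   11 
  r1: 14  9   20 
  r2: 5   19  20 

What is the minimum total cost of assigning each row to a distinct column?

optimal assignment: row0→col2 (cost 11), row1→col1 (cost 9), row2→col0 (cost 5)
total = 11 + 9 + 5 = 25

Minimum assignment cost: 25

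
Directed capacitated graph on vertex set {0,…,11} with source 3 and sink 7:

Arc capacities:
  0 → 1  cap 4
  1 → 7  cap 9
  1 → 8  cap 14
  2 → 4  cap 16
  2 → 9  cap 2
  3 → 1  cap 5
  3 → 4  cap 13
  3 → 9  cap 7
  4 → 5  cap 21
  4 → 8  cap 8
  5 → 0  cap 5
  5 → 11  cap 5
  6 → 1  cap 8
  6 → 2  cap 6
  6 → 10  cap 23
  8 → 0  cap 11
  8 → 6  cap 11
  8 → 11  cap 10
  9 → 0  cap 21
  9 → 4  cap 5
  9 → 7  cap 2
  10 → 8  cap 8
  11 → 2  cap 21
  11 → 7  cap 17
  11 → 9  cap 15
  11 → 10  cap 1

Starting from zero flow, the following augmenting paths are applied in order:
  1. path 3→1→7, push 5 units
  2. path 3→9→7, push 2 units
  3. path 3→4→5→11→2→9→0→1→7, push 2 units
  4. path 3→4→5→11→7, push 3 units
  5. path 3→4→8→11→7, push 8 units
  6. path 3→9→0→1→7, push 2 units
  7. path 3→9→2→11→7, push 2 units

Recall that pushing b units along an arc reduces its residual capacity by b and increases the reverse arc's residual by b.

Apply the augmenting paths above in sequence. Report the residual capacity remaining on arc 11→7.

Residual capacity of (11,7): 4

after path 1 (3→1→7, push 5): res(11,7)=17
after path 2 (3→9→7, push 2): res(11,7)=17
after path 3 (3→4→5→11→2→9→0→1→7, push 2): res(11,7)=17
after path 4 (3→4→5→11→7, push 3): res(11,7)=14
after path 5 (3→4→8→11→7, push 8): res(11,7)=6
after path 6 (3→9→0→1→7, push 2): res(11,7)=6
after path 7 (3→9→2→11→7, push 2): res(11,7)=4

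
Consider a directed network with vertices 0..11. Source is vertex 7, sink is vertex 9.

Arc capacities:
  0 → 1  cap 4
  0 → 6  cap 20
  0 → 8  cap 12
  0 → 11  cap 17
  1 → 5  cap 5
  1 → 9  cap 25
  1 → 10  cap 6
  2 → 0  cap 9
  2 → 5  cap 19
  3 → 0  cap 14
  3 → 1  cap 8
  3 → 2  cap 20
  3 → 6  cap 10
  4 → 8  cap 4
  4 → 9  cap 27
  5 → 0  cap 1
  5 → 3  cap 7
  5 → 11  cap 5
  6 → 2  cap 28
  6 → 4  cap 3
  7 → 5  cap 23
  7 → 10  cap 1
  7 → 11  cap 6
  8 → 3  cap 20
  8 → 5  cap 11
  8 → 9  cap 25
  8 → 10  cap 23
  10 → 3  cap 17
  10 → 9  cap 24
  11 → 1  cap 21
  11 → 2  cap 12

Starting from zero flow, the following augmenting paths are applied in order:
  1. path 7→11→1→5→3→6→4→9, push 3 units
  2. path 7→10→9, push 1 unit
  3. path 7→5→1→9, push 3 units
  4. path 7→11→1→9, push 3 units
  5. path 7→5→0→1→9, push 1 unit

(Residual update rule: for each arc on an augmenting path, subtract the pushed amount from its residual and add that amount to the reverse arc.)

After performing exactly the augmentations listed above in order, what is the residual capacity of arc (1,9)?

after path 1 (7→11→1→5→3→6→4→9, push 3): res(1,9)=25
after path 2 (7→10→9, push 1): res(1,9)=25
after path 3 (7→5→1→9, push 3): res(1,9)=22
after path 4 (7→11→1→9, push 3): res(1,9)=19
after path 5 (7→5→0→1→9, push 1): res(1,9)=18

Residual capacity of (1,9): 18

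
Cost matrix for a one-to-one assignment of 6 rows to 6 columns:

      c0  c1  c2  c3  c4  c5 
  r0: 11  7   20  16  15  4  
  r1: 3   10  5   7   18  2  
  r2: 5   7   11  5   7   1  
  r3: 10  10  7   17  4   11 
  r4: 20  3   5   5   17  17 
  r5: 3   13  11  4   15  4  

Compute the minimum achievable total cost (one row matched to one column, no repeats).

one of 2 optimal assignments: row0→col1 (cost 7), row1→col0 (cost 3), row2→col5 (cost 1), row3→col4 (cost 4), row4→col2 (cost 5), row5→col3 (cost 4)
total = 7 + 3 + 1 + 4 + 5 + 4 = 24

Minimum assignment cost: 24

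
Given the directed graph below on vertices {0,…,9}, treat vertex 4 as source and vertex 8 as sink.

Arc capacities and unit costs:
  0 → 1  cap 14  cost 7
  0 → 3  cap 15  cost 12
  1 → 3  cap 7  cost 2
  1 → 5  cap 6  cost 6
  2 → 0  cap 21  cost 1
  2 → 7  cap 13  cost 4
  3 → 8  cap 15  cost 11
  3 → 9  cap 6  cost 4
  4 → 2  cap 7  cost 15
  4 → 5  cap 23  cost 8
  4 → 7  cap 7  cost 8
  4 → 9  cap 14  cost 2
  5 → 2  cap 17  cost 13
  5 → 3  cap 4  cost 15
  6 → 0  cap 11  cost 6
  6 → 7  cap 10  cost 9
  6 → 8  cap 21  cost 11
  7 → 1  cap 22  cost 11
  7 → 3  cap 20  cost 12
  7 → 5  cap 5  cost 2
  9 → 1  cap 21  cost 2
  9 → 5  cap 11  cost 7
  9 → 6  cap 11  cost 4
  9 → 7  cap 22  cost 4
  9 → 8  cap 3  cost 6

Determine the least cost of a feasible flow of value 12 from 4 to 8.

shortest-cost path #1: 4→9→8 push 3 @ unit cost 8 (adds 24)
shortest-cost path #2: 4→9→1→3→8 push 7 @ unit cost 17 (adds 119)
shortest-cost path #3: 4→9→6→8 push 2 @ unit cost 17 (adds 34)
total cost = 177

Minimum cost for 12 units: 177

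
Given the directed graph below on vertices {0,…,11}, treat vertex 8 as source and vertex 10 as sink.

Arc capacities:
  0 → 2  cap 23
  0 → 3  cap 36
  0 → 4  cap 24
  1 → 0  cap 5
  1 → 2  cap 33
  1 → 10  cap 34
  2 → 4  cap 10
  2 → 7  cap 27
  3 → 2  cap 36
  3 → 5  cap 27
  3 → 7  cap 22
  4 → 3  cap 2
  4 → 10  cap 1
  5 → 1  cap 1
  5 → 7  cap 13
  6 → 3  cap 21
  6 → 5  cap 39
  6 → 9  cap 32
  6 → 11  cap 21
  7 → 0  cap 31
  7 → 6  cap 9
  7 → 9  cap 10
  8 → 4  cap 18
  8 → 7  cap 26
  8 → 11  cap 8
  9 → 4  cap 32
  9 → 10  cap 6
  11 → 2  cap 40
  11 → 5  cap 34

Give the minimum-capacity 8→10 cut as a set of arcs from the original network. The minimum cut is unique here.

Min-cut arcs: {(4,10), (5,1), (9,10)} (total capacity 8)

augment #1: 8→4→10 push 1
augment #2: 8→7→9→10 push 6
augment #3: 8→11→5→1→10 push 1
max flow = 8; residual-reachable set from 8 gives S-side
cut edges (S→T): {(4,10), (5,1), (9,10)} total cap 8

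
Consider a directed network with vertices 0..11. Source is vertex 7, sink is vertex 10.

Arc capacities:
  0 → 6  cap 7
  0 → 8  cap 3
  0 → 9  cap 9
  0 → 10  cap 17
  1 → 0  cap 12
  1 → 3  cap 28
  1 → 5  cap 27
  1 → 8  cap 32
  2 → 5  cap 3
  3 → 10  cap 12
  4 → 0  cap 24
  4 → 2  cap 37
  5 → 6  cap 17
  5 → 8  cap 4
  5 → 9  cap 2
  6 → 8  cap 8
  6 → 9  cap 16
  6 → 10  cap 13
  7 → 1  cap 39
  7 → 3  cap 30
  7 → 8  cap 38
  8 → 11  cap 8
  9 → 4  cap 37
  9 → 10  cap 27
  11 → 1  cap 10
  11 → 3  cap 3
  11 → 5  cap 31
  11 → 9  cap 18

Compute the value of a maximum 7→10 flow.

Maximum flow value: 51

augment #1: 7→3→10 bottleneck 12, total now 12
augment #2: 7→1→0→10 bottleneck 12, total now 24
augment #3: 7→1→5→6→10 bottleneck 13, total now 37
augment #4: 7→1→5→9→10 bottleneck 2, total now 39
augment #5: 7→8→11→9→10 bottleneck 8, total now 47
augment #6: 7→1→5→6→9→10 bottleneck 4, total now 51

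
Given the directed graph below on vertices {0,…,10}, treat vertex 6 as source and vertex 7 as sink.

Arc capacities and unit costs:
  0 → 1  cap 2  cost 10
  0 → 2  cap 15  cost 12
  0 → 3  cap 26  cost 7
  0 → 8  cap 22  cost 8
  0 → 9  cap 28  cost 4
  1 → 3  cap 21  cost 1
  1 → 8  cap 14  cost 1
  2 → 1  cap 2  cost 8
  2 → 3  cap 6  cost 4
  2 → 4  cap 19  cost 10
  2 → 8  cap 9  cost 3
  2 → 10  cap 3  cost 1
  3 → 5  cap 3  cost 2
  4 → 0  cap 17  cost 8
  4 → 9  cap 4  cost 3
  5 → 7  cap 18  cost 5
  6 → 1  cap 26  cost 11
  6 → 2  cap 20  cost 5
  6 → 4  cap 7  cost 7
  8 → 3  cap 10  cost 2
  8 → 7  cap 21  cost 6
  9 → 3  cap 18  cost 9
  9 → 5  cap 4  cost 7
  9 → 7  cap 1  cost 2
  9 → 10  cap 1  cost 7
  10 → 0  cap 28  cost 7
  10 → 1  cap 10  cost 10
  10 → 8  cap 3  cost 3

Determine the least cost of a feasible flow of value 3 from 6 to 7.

Minimum cost for 3 units: 40

shortest-cost path #1: 6→4→9→7 push 1 @ unit cost 12 (adds 12)
shortest-cost path #2: 6→2→8→7 push 2 @ unit cost 14 (adds 28)
total cost = 40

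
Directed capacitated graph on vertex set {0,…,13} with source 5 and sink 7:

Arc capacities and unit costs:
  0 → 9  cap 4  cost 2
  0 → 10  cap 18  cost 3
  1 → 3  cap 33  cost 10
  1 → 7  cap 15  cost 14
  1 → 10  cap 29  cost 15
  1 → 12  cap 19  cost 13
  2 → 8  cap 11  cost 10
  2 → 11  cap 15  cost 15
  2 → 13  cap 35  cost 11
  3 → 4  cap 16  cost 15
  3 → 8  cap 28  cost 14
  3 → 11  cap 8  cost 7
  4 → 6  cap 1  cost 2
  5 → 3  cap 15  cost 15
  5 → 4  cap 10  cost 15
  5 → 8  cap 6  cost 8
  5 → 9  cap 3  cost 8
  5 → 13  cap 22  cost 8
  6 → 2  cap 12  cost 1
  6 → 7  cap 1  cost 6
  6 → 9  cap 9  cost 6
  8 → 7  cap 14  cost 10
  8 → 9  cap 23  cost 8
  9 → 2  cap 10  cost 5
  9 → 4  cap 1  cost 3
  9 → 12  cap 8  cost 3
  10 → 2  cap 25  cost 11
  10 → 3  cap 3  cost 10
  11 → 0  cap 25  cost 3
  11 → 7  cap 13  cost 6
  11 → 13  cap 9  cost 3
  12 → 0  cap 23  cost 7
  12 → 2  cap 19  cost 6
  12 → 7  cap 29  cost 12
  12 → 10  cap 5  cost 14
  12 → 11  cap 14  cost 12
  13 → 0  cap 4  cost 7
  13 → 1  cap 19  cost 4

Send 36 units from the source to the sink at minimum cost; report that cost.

Minimum cost for 36 units: 910

shortest-cost path #1: 5→8→7 push 6 @ unit cost 18 (adds 108)
shortest-cost path #2: 5→9→4→6→7 push 1 @ unit cost 19 (adds 19)
shortest-cost path #3: 5→9→12→7 push 2 @ unit cost 23 (adds 46)
shortest-cost path #4: 5→13→1→7 push 15 @ unit cost 26 (adds 390)
shortest-cost path #5: 5→4→9→12→7 push 1 @ unit cost 27 (adds 27)
shortest-cost path #6: 5→3→11→7 push 8 @ unit cost 28 (adds 224)
shortest-cost path #7: 5→13→0→9→12→7 push 3 @ unit cost 32 (adds 96)
total cost = 910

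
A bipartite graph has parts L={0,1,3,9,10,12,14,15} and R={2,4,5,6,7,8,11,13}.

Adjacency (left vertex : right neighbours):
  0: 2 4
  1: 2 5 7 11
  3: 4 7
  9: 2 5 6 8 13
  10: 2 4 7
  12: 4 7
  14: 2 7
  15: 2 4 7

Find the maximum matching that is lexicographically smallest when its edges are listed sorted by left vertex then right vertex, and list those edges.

|M| = 5 (so the lex-smallest maximum matching has 5 edges)
process left vertices in ascending order; for each, take the smallest-labelled available neighbour that still permits 5 edges overall, or leave it unmatched if none does
lex-smallest matching: {0-2, 1-5, 3-4, 9-6, 10-7}

Lex-smallest maximum matching: {(0,2), (1,5), (3,4), (9,6), (10,7)}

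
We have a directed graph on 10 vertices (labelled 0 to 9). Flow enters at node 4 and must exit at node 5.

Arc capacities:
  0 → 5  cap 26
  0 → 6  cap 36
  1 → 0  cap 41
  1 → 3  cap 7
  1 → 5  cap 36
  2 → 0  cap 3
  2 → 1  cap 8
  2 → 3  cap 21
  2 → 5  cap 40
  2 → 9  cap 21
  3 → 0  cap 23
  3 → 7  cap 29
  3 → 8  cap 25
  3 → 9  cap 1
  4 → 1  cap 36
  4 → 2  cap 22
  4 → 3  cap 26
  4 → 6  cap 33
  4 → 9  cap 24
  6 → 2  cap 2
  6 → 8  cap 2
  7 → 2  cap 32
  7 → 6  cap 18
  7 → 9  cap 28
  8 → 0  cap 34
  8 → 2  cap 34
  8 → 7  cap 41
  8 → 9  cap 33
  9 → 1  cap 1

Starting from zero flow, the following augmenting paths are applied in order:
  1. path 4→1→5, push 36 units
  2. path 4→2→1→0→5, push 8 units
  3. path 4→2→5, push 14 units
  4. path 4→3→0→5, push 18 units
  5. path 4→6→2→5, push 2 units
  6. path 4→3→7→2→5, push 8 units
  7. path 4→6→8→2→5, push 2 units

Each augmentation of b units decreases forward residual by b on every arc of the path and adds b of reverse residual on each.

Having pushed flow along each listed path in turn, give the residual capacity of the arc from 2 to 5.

Residual capacity of (2,5): 14

after path 1 (4→1→5, push 36): res(2,5)=40
after path 2 (4→2→1→0→5, push 8): res(2,5)=40
after path 3 (4→2→5, push 14): res(2,5)=26
after path 4 (4→3→0→5, push 18): res(2,5)=26
after path 5 (4→6→2→5, push 2): res(2,5)=24
after path 6 (4→3→7→2→5, push 8): res(2,5)=16
after path 7 (4→6→8→2→5, push 2): res(2,5)=14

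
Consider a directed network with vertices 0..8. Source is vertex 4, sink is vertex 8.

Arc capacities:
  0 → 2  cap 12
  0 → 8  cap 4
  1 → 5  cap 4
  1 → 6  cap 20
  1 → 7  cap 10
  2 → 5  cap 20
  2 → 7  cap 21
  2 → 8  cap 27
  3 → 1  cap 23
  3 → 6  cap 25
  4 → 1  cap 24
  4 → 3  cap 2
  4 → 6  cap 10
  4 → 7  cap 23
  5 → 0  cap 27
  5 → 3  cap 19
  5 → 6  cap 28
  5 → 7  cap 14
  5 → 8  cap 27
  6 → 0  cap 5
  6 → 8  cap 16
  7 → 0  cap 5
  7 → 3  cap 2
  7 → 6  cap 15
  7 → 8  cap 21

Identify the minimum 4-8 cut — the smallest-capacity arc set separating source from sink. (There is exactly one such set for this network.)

Min-cut arcs: {(1,5), (6,0), (6,8), (7,0), (7,8)} (total capacity 51)

augment #1: 4→6→8 push 10
augment #2: 4→7→8 push 21
augment #3: 4→1→5→8 push 4
augment #4: 4→1→6→8 push 6
augment #5: 4→7→0→8 push 2
augment #6: 4→1→6→0→8 push 2
augment #7: 4→1→6→0→2→8 push 3
augment #8: 4→1→7→0→2→8 push 3
max flow = 51; residual-reachable set from 4 gives S-side
cut edges (S→T): {(1,5), (6,0), (6,8), (7,0), (7,8)} total cap 51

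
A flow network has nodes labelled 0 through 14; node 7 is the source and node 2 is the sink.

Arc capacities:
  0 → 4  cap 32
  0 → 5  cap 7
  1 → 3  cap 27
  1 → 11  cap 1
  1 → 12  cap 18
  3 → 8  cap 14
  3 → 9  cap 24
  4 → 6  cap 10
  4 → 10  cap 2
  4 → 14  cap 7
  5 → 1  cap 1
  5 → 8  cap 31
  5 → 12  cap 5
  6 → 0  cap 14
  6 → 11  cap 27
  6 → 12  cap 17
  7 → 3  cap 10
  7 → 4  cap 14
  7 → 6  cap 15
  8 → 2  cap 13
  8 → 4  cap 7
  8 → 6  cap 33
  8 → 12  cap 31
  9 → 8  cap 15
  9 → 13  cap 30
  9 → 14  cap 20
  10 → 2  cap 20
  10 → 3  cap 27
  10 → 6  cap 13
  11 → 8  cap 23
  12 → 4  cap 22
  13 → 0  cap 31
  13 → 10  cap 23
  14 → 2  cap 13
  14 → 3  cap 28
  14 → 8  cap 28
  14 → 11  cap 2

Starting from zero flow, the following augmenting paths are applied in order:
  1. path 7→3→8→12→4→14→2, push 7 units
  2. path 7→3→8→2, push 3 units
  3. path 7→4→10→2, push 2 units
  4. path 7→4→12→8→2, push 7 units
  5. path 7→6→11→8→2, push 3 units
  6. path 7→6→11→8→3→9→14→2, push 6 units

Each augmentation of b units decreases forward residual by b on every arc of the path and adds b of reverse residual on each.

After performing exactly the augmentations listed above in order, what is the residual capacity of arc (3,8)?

after path 1 (7→3→8→12→4→14→2, push 7): res(3,8)=7
after path 2 (7→3→8→2, push 3): res(3,8)=4
after path 3 (7→4→10→2, push 2): res(3,8)=4
after path 4 (7→4→12→8→2, push 7): res(3,8)=4
after path 5 (7→6→11→8→2, push 3): res(3,8)=4
after path 6 (7→6→11→8→3→9→14→2, push 6): res(3,8)=10

Residual capacity of (3,8): 10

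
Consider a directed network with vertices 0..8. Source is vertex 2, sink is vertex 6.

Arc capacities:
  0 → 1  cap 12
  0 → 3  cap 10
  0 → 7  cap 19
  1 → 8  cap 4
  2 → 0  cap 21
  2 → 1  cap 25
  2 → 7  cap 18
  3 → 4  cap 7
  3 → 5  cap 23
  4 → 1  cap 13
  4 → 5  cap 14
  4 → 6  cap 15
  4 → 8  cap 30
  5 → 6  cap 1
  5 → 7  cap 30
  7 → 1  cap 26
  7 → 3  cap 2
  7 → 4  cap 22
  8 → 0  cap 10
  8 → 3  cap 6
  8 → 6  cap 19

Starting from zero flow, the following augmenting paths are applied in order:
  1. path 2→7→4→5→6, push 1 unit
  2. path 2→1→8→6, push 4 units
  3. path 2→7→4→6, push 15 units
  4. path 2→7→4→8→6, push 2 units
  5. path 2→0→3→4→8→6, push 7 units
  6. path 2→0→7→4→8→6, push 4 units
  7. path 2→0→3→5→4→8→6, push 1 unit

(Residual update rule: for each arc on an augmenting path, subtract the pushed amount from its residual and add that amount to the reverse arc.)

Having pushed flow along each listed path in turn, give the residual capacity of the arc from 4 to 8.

Residual capacity of (4,8): 16

after path 1 (2→7→4→5→6, push 1): res(4,8)=30
after path 2 (2→1→8→6, push 4): res(4,8)=30
after path 3 (2→7→4→6, push 15): res(4,8)=30
after path 4 (2→7→4→8→6, push 2): res(4,8)=28
after path 5 (2→0→3→4→8→6, push 7): res(4,8)=21
after path 6 (2→0→7→4→8→6, push 4): res(4,8)=17
after path 7 (2→0→3→5→4→8→6, push 1): res(4,8)=16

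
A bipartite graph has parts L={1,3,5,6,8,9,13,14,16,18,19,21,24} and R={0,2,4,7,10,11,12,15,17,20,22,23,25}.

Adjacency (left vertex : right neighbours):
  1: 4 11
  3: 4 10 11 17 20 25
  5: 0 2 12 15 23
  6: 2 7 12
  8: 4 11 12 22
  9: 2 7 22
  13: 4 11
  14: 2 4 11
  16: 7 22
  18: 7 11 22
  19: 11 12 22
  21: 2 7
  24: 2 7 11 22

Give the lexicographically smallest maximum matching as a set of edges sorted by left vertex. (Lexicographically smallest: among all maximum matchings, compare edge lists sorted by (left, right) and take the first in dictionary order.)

Lex-smallest maximum matching: {(1,4), (3,10), (5,0), (6,2), (8,11), (9,7), (16,22), (19,12)}

|M| = 8 (so the lex-smallest maximum matching has 8 edges)
process left vertices in ascending order; for each, take the smallest-labelled available neighbour that still permits 8 edges overall, or leave it unmatched if none does
lex-smallest matching: {1-4, 3-10, 5-0, 6-2, 8-11, 9-7, 16-22, 19-12}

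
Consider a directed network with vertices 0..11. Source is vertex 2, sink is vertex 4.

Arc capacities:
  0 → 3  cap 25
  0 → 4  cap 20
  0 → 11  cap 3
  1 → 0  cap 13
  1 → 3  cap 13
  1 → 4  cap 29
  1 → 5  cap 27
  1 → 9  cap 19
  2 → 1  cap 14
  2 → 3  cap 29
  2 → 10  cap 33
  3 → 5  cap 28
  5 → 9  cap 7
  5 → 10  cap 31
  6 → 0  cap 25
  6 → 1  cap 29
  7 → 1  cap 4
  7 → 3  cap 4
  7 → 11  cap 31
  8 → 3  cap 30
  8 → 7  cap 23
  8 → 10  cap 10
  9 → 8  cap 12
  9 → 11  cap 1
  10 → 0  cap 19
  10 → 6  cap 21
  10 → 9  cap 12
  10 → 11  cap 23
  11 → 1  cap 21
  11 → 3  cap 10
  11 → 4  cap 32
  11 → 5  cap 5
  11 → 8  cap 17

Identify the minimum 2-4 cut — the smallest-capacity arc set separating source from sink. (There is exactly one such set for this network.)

augment #1: 2→1→4 push 14
augment #2: 2→10→0→4 push 19
augment #3: 2→10→11→4 push 14
augment #4: 2→3→5→9→11→4 push 1
augment #5: 2→3→5→10→11→4 push 9
augment #6: 2→3→5→10→6→0→4 push 1
augment #7: 2→3→5→10→6→1→4 push 15
augment #8: 2→3→5→9→8→7→11→4 push 2
max flow = 75; residual-reachable set from 2 gives S-side
cut edges (S→T): {(2,1), (2,10), (3,5)} total cap 75

Min-cut arcs: {(2,1), (2,10), (3,5)} (total capacity 75)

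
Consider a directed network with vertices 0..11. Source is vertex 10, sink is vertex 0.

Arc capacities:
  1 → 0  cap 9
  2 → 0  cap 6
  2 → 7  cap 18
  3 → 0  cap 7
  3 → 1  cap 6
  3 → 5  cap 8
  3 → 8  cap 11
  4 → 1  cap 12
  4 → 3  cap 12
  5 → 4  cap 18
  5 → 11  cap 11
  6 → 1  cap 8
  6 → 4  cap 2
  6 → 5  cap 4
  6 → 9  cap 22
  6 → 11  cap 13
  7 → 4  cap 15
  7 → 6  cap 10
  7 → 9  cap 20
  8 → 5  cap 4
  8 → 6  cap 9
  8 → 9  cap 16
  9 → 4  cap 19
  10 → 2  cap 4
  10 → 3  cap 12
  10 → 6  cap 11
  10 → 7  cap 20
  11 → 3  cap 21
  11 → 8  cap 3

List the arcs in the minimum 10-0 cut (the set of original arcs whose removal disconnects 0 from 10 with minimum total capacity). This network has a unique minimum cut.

Min-cut arcs: {(1,0), (3,0), (10,2)} (total capacity 20)

augment #1: 10→2→0 push 4
augment #2: 10→3→0 push 7
augment #3: 10→3→1→0 push 5
augment #4: 10→6→1→0 push 4
max flow = 20; residual-reachable set from 10 gives S-side
cut edges (S→T): {(1,0), (3,0), (10,2)} total cap 20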